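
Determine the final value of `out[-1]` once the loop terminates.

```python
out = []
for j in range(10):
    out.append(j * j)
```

Let's trace through this code step by step.

Initialize: out = []
Entering loop: for j in range(10):
After iteration 1: j = 0, out = [0]
After iteration 2: j = 1, out = [0, 1]
After iteration 3: j = 2, out = [0, 1, 4]
After iteration 4: j = 3, out = [0, 1, 4, 9]
After iteration 5: j = 4, out = [0, 1, 4, 9, 16]
After iteration 6: j = 5, out = [0, 1, 4, 9, 16, 25]
After iteration 7: j = 6, out = [0, 1, 4, 9, 16, 25, 36]
After iteration 8: j = 7, out = [0, 1, 4, 9, 16, 25, 36, 49]
After iteration 9: j = 8, out = [0, 1, 4, 9, 16, 25, 36, 49, 64]
After iteration 10: j = 9, out = [0, 1, 4, 9, 16, 25, 36, 49, 64, 81]
Loop ends.
out[-1] = 81

Final answer: 81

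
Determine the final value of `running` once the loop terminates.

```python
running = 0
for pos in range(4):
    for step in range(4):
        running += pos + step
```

Let's trace through this code step by step.

Initialize: running = 0
Entering loop: for pos in range(4):
After iteration 1: pos = 0, running = 6
After iteration 2: pos = 1, running = 16
After iteration 3: pos = 2, running = 30
After iteration 4: pos = 3, running = 48
Loop ends.

Final answer: 48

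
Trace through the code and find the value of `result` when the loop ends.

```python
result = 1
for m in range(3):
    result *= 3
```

Let's trace through this code step by step.

Initialize: result = 1
Entering loop: for m in range(3):
After iteration 1: m = 0, result = 3
After iteration 2: m = 1, result = 9
After iteration 3: m = 2, result = 27
Loop ends.

Final answer: 27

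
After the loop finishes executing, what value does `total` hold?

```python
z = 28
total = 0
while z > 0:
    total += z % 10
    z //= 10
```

Let's trace through this code step by step.

Initialize: z = 28
Initialize: total = 0
Entering loop: while z > 0:
After iteration 1: z = 2, total = 8
After iteration 2: z = 0, total = 10
Loop ends.

Final answer: 10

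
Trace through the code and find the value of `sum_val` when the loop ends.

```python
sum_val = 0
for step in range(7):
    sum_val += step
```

Let's trace through this code step by step.

Initialize: sum_val = 0
Entering loop: for step in range(7):
After iteration 1: step = 0, sum_val = 0
After iteration 2: step = 1, sum_val = 1
After iteration 3: step = 2, sum_val = 3
After iteration 4: step = 3, sum_val = 6
After iteration 5: step = 4, sum_val = 10
After iteration 6: step = 5, sum_val = 15
After iteration 7: step = 6, sum_val = 21
Loop ends.

Final answer: 21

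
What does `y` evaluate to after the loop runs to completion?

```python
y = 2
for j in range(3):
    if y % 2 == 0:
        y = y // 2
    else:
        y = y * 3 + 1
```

Let's trace through this code step by step.

Initialize: y = 2
Entering loop: for j in range(3):
After iteration 1: j = 0, y = 1
After iteration 2: j = 1, y = 4
After iteration 3: j = 2, y = 2
Loop ends.

Final answer: 2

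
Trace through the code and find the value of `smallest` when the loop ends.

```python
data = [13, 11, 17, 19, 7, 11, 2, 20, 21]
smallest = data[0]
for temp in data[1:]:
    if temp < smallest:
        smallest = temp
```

Let's trace through this code step by step.

Initialize: data = [13, 11, 17, 19, 7, 11, 2, 20, 21]
Initialize: smallest = 13
Entering loop: for temp in data[1:]:
After iteration 1: temp = 11, smallest = 11
After iteration 2: temp = 17, smallest = 11
After iteration 3: temp = 19, smallest = 11
After iteration 4: temp = 7, smallest = 7
After iteration 5: temp = 11, smallest = 7
After iteration 6: temp = 2, smallest = 2
After iteration 7: temp = 20, smallest = 2
After iteration 8: temp = 21, smallest = 2
Loop ends.

Final answer: 2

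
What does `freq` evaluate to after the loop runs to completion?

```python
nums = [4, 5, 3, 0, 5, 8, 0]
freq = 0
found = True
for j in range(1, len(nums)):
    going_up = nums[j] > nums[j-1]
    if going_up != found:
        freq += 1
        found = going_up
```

Let's trace through this code step by step.

Initialize: nums = [4, 5, 3, 0, 5, 8, 0]
Initialize: freq = 0
Initialize: found = True
Entering loop: for j in range(1, len(nums)):
After iteration 1: j = 1, freq = 0, found = True, going_up = True
After iteration 2: j = 2, freq = 1, found = False, going_up = False
After iteration 3: j = 3, freq = 1, found = False, going_up = False
After iteration 4: j = 4, freq = 2, found = True, going_up = True
After iteration 5: j = 5, freq = 2, found = True, going_up = True
After iteration 6: j = 6, freq = 3, found = False, going_up = False
Loop ends.

Final answer: 3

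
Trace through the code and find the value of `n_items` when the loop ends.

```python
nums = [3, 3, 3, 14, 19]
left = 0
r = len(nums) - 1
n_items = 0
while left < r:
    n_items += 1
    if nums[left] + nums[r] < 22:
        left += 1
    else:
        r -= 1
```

Let's trace through this code step by step.

Initialize: nums = [3, 3, 3, 14, 19]
Initialize: left = 0
Initialize: r = 4
Initialize: n_items = 0
Entering loop: while left < r:
After iteration 1: left = 0, r = 3, n_items = 1
After iteration 2: left = 1, r = 3, n_items = 2
After iteration 3: left = 2, r = 3, n_items = 3
After iteration 4: left = 3, r = 3, n_items = 4
Loop ends.

Final answer: 4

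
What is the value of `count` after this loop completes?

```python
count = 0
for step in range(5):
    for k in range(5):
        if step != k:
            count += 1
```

Let's trace through this code step by step.

Initialize: count = 0
Entering loop: for step in range(5):
After iteration 1: step = 0, count = 4
After iteration 2: step = 1, count = 8
After iteration 3: step = 2, count = 12
After iteration 4: step = 3, count = 16
After iteration 5: step = 4, count = 20
Loop ends.

Final answer: 20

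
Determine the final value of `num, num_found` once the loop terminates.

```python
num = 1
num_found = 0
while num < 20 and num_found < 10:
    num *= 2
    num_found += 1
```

Let's trace through this code step by step.

Initialize: num = 1
Initialize: num_found = 0
Entering loop: while num < 20 and num_found < 10:
After iteration 1: num = 2, num_found = 1
After iteration 2: num = 4, num_found = 2
After iteration 3: num = 8, num_found = 3
After iteration 4: num = 16, num_found = 4
After iteration 5: num = 32, num_found = 5
Loop ends.

Final answer: 32, 5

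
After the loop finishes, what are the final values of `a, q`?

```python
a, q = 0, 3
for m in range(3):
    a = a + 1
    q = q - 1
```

Let's trace through this code step by step.

Initialize: a = 0
Initialize: q = 3
Entering loop: for m in range(3):
After iteration 1: m = 0, a = 1, q = 2
After iteration 2: m = 1, a = 2, q = 1
After iteration 3: m = 2, a = 3, q = 0
Loop ends.

Final answer: 3, 0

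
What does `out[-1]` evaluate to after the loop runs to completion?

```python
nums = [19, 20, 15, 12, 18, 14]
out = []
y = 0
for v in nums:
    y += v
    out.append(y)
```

Let's trace through this code step by step.

Initialize: nums = [19, 20, 15, 12, 18, 14]
Initialize: out = []
Initialize: y = 0
Entering loop: for v in nums:
After iteration 1: v = 19, out = [19], y = 19
After iteration 2: v = 20, out = [19, 39], y = 39
After iteration 3: v = 15, out = [19, 39, 54], y = 54
After iteration 4: v = 12, out = [19, 39, 54, 66], y = 66
After iteration 5: v = 18, out = [19, 39, 54, 66, 84], y = 84
After iteration 6: v = 14, out = [19, 39, 54, 66, 84, 98], y = 98
Loop ends.
out[-1] = 98

Final answer: 98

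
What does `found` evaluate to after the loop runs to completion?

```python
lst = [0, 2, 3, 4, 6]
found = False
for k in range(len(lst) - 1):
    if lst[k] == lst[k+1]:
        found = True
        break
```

Let's trace through this code step by step.

Initialize: lst = [0, 2, 3, 4, 6]
Initialize: found = False
Entering loop: for k in range(len(lst) - 1):
After iteration 1: k = 0, found = False
After iteration 2: k = 1, found = False
After iteration 3: k = 2, found = False
After iteration 4: k = 3, found = False
Loop ends.

Final answer: False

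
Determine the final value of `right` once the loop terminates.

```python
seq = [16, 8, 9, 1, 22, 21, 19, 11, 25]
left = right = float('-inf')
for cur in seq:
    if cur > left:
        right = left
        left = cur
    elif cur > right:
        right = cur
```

Let's trace through this code step by step.

Initialize: seq = [16, 8, 9, 1, 22, 21, 19, 11, 25]
Initialize: left = -inf
Initialize: right = -inf
Entering loop: for cur in seq:
After iteration 1: cur = 16, left = 16, right = -inf
After iteration 2: cur = 8, left = 16, right = 8
After iteration 3: cur = 9, left = 16, right = 9
After iteration 4: cur = 1, left = 16, right = 9
After iteration 5: cur = 22, left = 22, right = 16
After iteration 6: cur = 21, left = 22, right = 21
After iteration 7: cur = 19, left = 22, right = 21
After iteration 8: cur = 11, left = 22, right = 21
After iteration 9: cur = 25, left = 25, right = 22
Loop ends.

Final answer: 22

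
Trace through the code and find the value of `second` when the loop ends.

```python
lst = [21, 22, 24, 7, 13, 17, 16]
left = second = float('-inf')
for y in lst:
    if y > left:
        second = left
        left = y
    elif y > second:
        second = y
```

Let's trace through this code step by step.

Initialize: lst = [21, 22, 24, 7, 13, 17, 16]
Initialize: left = -inf
Initialize: second = -inf
Entering loop: for y in lst:
After iteration 1: y = 21, left = 21, second = -inf
After iteration 2: y = 22, left = 22, second = 21
After iteration 3: y = 24, left = 24, second = 22
After iteration 4: y = 7, left = 24, second = 22
After iteration 5: y = 13, left = 24, second = 22
After iteration 6: y = 17, left = 24, second = 22
After iteration 7: y = 16, left = 24, second = 22
Loop ends.

Final answer: 22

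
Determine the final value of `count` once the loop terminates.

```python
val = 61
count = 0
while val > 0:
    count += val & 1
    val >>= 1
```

Let's trace through this code step by step.

Initialize: val = 61
Initialize: count = 0
Entering loop: while val > 0:
After iteration 1: val = 30, count = 1
After iteration 2: val = 15, count = 1
After iteration 3: val = 7, count = 2
After iteration 4: val = 3, count = 3
After iteration 5: val = 1, count = 4
After iteration 6: val = 0, count = 5
Loop ends.

Final answer: 5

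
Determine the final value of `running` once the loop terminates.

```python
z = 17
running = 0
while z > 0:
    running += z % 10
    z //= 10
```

Let's trace through this code step by step.

Initialize: z = 17
Initialize: running = 0
Entering loop: while z > 0:
After iteration 1: z = 1, running = 7
After iteration 2: z = 0, running = 8
Loop ends.

Final answer: 8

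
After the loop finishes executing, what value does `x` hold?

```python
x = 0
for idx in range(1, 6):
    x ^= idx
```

Let's trace through this code step by step.

Initialize: x = 0
Entering loop: for idx in range(1, 6):
After iteration 1: idx = 1, x = 1
After iteration 2: idx = 2, x = 3
After iteration 3: idx = 3, x = 0
After iteration 4: idx = 4, x = 4
After iteration 5: idx = 5, x = 1
Loop ends.

Final answer: 1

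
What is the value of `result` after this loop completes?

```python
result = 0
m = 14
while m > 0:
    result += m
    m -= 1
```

Let's trace through this code step by step.

Initialize: result = 0
Initialize: m = 14
Entering loop: while m > 0:
After iteration 1: result = 14, m = 13
After iteration 2: result = 27, m = 12
After iteration 3: result = 39, m = 11
After iteration 4: result = 50, m = 10
After iteration 5: result = 60, m = 9
After iteration 6: result = 69, m = 8
After iteration 7: result = 77, m = 7
After iteration 8: result = 84, m = 6
After iteration 9: result = 90, m = 5
After iteration 10: result = 95, m = 4
After iteration 11: result = 99, m = 3
After iteration 12: result = 102, m = 2
After iteration 13: result = 104, m = 1
After iteration 14: result = 105, m = 0
Loop ends.

Final answer: 105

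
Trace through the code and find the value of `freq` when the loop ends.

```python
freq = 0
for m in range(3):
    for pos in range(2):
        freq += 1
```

Let's trace through this code step by step.

Initialize: freq = 0
Entering loop: for m in range(3):
After iteration 1: m = 0, freq = 2
After iteration 2: m = 1, freq = 4
After iteration 3: m = 2, freq = 6
Loop ends.

Final answer: 6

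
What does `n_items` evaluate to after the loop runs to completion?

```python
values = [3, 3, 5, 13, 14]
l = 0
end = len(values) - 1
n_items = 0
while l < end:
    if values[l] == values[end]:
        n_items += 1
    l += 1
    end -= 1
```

Let's trace through this code step by step.

Initialize: values = [3, 3, 5, 13, 14]
Initialize: l = 0
Initialize: end = 4
Initialize: n_items = 0
Entering loop: while l < end:
After iteration 1: l = 1, end = 3, n_items = 0
After iteration 2: l = 2, end = 2, n_items = 0
Loop ends.

Final answer: 0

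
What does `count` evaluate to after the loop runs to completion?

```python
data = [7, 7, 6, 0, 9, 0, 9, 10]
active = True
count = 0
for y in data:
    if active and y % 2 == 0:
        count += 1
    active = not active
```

Let's trace through this code step by step.

Initialize: data = [7, 7, 6, 0, 9, 0, 9, 10]
Initialize: active = True
Initialize: count = 0
Entering loop: for y in data:
After iteration 1: y = 7, active = False, count = 0
After iteration 2: y = 7, active = True, count = 0
After iteration 3: y = 6, active = False, count = 1
After iteration 4: y = 0, active = True, count = 1
After iteration 5: y = 9, active = False, count = 1
After iteration 6: y = 0, active = True, count = 1
After iteration 7: y = 9, active = False, count = 1
After iteration 8: y = 10, active = True, count = 1
Loop ends.

Final answer: 1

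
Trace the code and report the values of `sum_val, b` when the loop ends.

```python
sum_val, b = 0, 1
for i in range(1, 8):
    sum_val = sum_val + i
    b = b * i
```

Let's trace through this code step by step.

Initialize: sum_val = 0
Initialize: b = 1
Entering loop: for i in range(1, 8):
After iteration 1: i = 1, sum_val = 1, b = 1
After iteration 2: i = 2, sum_val = 3, b = 2
After iteration 3: i = 3, sum_val = 6, b = 6
After iteration 4: i = 4, sum_val = 10, b = 24
After iteration 5: i = 5, sum_val = 15, b = 120
After iteration 6: i = 6, sum_val = 21, b = 720
After iteration 7: i = 7, sum_val = 28, b = 5040
Loop ends.

Final answer: 28, 5040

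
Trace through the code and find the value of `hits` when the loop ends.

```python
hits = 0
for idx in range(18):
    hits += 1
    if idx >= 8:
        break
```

Let's trace through this code step by step.

Initialize: hits = 0
Entering loop: for idx in range(18):
After iteration 1: idx = 0, hits = 1
After iteration 2: idx = 1, hits = 2
After iteration 3: idx = 2, hits = 3
After iteration 4: idx = 3, hits = 4
After iteration 5: idx = 4, hits = 5
After iteration 6: idx = 5, hits = 6
After iteration 7: idx = 6, hits = 7
After iteration 8: idx = 7, hits = 8
After iteration 9: idx = 8, hits = 9
Loop ends.

Final answer: 9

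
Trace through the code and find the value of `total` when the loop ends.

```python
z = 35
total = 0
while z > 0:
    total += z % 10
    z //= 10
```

Let's trace through this code step by step.

Initialize: z = 35
Initialize: total = 0
Entering loop: while z > 0:
After iteration 1: z = 3, total = 5
After iteration 2: z = 0, total = 8
Loop ends.

Final answer: 8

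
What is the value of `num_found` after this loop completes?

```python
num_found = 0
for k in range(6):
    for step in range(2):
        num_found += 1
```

Let's trace through this code step by step.

Initialize: num_found = 0
Entering loop: for k in range(6):
After iteration 1: k = 0, num_found = 2
After iteration 2: k = 1, num_found = 4
After iteration 3: k = 2, num_found = 6
After iteration 4: k = 3, num_found = 8
After iteration 5: k = 4, num_found = 10
After iteration 6: k = 5, num_found = 12
Loop ends.

Final answer: 12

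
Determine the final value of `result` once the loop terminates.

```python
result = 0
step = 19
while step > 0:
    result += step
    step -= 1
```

Let's trace through this code step by step.

Initialize: result = 0
Initialize: step = 19
Entering loop: while step > 0:
After iteration 1: result = 19, step = 18
After iteration 2: result = 37, step = 17
After iteration 3: result = 54, step = 16
After iteration 4: result = 70, step = 15
After iteration 5: result = 85, step = 14
After iteration 6: result = 99, step = 13
After iteration 7: result = 112, step = 12
After iteration 8: result = 124, step = 11
After iteration 9: result = 135, step = 10
After iteration 10: result = 145, step = 9
After iteration 11: result = 154, step = 8
After iteration 12: result = 162, step = 7
After iteration 13: result = 169, step = 6
After iteration 14: result = 175, step = 5
After iteration 15: result = 180, step = 4
After iteration 16: result = 184, step = 3
After iteration 17: result = 187, step = 2
After iteration 18: result = 189, step = 1
After iteration 19: result = 190, step = 0
Loop ends.

Final answer: 190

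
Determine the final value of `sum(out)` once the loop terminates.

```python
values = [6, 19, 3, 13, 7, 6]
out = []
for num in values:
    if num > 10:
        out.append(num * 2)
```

Let's trace through this code step by step.

Initialize: values = [6, 19, 3, 13, 7, 6]
Initialize: out = []
Entering loop: for num in values:
After iteration 1: num = 6, out = []
After iteration 2: num = 19, out = [38]
After iteration 3: num = 3, out = [38]
After iteration 4: num = 13, out = [38, 26]
After iteration 5: num = 7, out = [38, 26]
After iteration 6: num = 6, out = [38, 26]
Loop ends.
sum(out) = 64

Final answer: 64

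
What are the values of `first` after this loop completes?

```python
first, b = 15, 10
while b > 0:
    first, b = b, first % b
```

Let's trace through this code step by step.

Initialize: first = 15
Initialize: b = 10
Entering loop: while b > 0:
After iteration 1: first = 10, b = 5
After iteration 2: first = 5, b = 0
Loop ends.

Final answer: 5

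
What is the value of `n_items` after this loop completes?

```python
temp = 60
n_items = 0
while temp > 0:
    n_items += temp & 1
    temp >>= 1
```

Let's trace through this code step by step.

Initialize: temp = 60
Initialize: n_items = 0
Entering loop: while temp > 0:
After iteration 1: temp = 30, n_items = 0
After iteration 2: temp = 15, n_items = 0
After iteration 3: temp = 7, n_items = 1
After iteration 4: temp = 3, n_items = 2
After iteration 5: temp = 1, n_items = 3
After iteration 6: temp = 0, n_items = 4
Loop ends.

Final answer: 4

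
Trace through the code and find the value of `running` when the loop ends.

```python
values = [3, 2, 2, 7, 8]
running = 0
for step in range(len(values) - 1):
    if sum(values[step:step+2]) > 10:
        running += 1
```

Let's trace through this code step by step.

Initialize: values = [3, 2, 2, 7, 8]
Initialize: running = 0
Entering loop: for step in range(len(values) - 1):
After iteration 1: step = 0, running = 0
After iteration 2: step = 1, running = 0
After iteration 3: step = 2, running = 0
After iteration 4: step = 3, running = 1
Loop ends.

Final answer: 1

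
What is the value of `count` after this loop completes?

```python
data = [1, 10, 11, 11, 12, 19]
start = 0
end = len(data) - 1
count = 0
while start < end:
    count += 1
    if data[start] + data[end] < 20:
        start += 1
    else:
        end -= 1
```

Let's trace through this code step by step.

Initialize: data = [1, 10, 11, 11, 12, 19]
Initialize: start = 0
Initialize: end = 5
Initialize: count = 0
Entering loop: while start < end:
After iteration 1: start = 0, end = 4, count = 1
After iteration 2: start = 1, end = 4, count = 2
After iteration 3: start = 1, end = 3, count = 3
After iteration 4: start = 1, end = 2, count = 4
After iteration 5: start = 1, end = 1, count = 5
Loop ends.

Final answer: 5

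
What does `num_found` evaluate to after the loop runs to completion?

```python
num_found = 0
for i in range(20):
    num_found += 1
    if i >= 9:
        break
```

Let's trace through this code step by step.

Initialize: num_found = 0
Entering loop: for i in range(20):
After iteration 1: i = 0, num_found = 1
After iteration 2: i = 1, num_found = 2
After iteration 3: i = 2, num_found = 3
After iteration 4: i = 3, num_found = 4
After iteration 5: i = 4, num_found = 5
After iteration 6: i = 5, num_found = 6
After iteration 7: i = 6, num_found = 7
After iteration 8: i = 7, num_found = 8
After iteration 9: i = 8, num_found = 9
After iteration 10: i = 9, num_found = 10
Loop ends.

Final answer: 10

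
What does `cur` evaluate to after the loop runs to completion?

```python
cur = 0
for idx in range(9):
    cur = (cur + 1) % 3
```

Let's trace through this code step by step.

Initialize: cur = 0
Entering loop: for idx in range(9):
After iteration 1: idx = 0, cur = 1
After iteration 2: idx = 1, cur = 2
After iteration 3: idx = 2, cur = 0
After iteration 4: idx = 3, cur = 1
After iteration 5: idx = 4, cur = 2
After iteration 6: idx = 5, cur = 0
After iteration 7: idx = 6, cur = 1
After iteration 8: idx = 7, cur = 2
After iteration 9: idx = 8, cur = 0
Loop ends.

Final answer: 0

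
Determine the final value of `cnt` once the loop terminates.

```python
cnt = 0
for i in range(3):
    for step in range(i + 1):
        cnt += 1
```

Let's trace through this code step by step.

Initialize: cnt = 0
Entering loop: for i in range(3):
After iteration 1: i = 0, cnt = 1, step = 0
After iteration 2: i = 1, cnt = 3, step = 1
After iteration 3: i = 2, cnt = 6, step = 2
Loop ends.

Final answer: 6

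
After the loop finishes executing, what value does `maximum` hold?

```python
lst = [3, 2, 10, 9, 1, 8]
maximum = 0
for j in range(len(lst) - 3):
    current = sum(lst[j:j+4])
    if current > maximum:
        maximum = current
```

Let's trace through this code step by step.

Initialize: lst = [3, 2, 10, 9, 1, 8]
Initialize: maximum = 0
Entering loop: for j in range(len(lst) - 3):
After iteration 1: j = 0, maximum = 24, current = 24
After iteration 2: j = 1, maximum = 24, current = 22
After iteration 3: j = 2, maximum = 28, current = 28
Loop ends.

Final answer: 28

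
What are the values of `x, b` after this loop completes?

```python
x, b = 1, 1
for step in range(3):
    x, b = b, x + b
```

Let's trace through this code step by step.

Initialize: x = 1
Initialize: b = 1
Entering loop: for step in range(3):
After iteration 1: step = 0, x = 1, b = 2
After iteration 2: step = 1, x = 2, b = 3
After iteration 3: step = 2, x = 3, b = 5
Loop ends.

Final answer: 3, 5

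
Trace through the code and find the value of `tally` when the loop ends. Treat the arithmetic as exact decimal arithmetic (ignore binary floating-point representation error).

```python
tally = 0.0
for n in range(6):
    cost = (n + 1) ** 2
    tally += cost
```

Let's trace through this code step by step.

Initialize: tally = 0.0
Entering loop: for n in range(6):
After iteration 1: n = 0, tally = 1.0, cost = 1
After iteration 2: n = 1, tally = 5.0, cost = 4
After iteration 3: n = 2, tally = 14.0, cost = 9
After iteration 4: n = 3, tally = 30.0, cost = 16
After iteration 5: n = 4, tally = 55.0, cost = 25
After iteration 6: n = 5, tally = 91.0, cost = 36
Loop ends.

Final answer: 91.0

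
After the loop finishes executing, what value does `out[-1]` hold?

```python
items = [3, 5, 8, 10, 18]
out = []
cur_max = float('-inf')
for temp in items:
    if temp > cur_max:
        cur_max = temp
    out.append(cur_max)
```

Let's trace through this code step by step.

Initialize: items = [3, 5, 8, 10, 18]
Initialize: out = []
Initialize: cur_max = -inf
Entering loop: for temp in items:
After iteration 1: temp = 3, out = [3], cur_max = 3
After iteration 2: temp = 5, out = [3, 5], cur_max = 5
After iteration 3: temp = 8, out = [3, 5, 8], cur_max = 8
After iteration 4: temp = 10, out = [3, 5, 8, 10], cur_max = 10
After iteration 5: temp = 18, out = [3, 5, 8, 10, 18], cur_max = 18
Loop ends.
out[-1] = 18

Final answer: 18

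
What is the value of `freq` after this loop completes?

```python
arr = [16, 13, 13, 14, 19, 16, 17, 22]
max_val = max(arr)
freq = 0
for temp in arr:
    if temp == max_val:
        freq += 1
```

Let's trace through this code step by step.

Initialize: arr = [16, 13, 13, 14, 19, 16, 17, 22]
Initialize: max_val = 22
Initialize: freq = 0
Entering loop: for temp in arr:
After iteration 1: temp = 16, freq = 0
After iteration 2: temp = 13, freq = 0
After iteration 3: temp = 13, freq = 0
After iteration 4: temp = 14, freq = 0
After iteration 5: temp = 19, freq = 0
After iteration 6: temp = 16, freq = 0
After iteration 7: temp = 17, freq = 0
After iteration 8: temp = 22, freq = 1
Loop ends.

Final answer: 1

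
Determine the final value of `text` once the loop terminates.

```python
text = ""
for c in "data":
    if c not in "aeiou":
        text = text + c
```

Let's trace through this code step by step.

Initialize: text = ''
Entering loop: for c in "data":
After iteration 1: c = 'd', text = 'd'
After iteration 2: c = 'a', text = 'd'
After iteration 3: c = 't', text = 'dt'
After iteration 4: c = 'a', text = 'dt'
Loop ends.

Final answer: 'dt'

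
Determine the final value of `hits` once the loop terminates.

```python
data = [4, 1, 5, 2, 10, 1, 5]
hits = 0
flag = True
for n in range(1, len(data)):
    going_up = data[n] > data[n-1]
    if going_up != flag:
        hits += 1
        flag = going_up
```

Let's trace through this code step by step.

Initialize: data = [4, 1, 5, 2, 10, 1, 5]
Initialize: hits = 0
Initialize: flag = True
Entering loop: for n in range(1, len(data)):
After iteration 1: n = 1, hits = 1, flag = False, going_up = False
After iteration 2: n = 2, hits = 2, flag = True, going_up = True
After iteration 3: n = 3, hits = 3, flag = False, going_up = False
After iteration 4: n = 4, hits = 4, flag = True, going_up = True
After iteration 5: n = 5, hits = 5, flag = False, going_up = False
After iteration 6: n = 6, hits = 6, flag = True, going_up = True
Loop ends.

Final answer: 6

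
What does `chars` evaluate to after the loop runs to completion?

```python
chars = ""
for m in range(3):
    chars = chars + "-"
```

Let's trace through this code step by step.

Initialize: chars = ''
Entering loop: for m in range(3):
After iteration 1: m = 0, chars = '-'
After iteration 2: m = 1, chars = '--'
After iteration 3: m = 2, chars = '---'
Loop ends.

Final answer: '---'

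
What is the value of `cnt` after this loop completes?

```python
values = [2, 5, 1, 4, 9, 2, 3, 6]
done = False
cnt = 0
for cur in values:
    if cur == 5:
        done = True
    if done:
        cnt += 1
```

Let's trace through this code step by step.

Initialize: values = [2, 5, 1, 4, 9, 2, 3, 6]
Initialize: done = False
Initialize: cnt = 0
Entering loop: for cur in values:
After iteration 1: cur = 2, done = False, cnt = 0
After iteration 2: cur = 5, done = True, cnt = 1
After iteration 3: cur = 1, done = True, cnt = 2
After iteration 4: cur = 4, done = True, cnt = 3
After iteration 5: cur = 9, done = True, cnt = 4
After iteration 6: cur = 2, done = True, cnt = 5
After iteration 7: cur = 3, done = True, cnt = 6
After iteration 8: cur = 6, done = True, cnt = 7
Loop ends.

Final answer: 7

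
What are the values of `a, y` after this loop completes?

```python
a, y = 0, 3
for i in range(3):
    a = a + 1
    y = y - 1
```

Let's trace through this code step by step.

Initialize: a = 0
Initialize: y = 3
Entering loop: for i in range(3):
After iteration 1: i = 0, a = 1, y = 2
After iteration 2: i = 1, a = 2, y = 1
After iteration 3: i = 2, a = 3, y = 0
Loop ends.

Final answer: 3, 0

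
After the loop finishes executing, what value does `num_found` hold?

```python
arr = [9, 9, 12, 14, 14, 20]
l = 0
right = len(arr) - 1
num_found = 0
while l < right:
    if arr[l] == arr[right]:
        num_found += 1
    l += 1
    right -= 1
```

Let's trace through this code step by step.

Initialize: arr = [9, 9, 12, 14, 14, 20]
Initialize: l = 0
Initialize: right = 5
Initialize: num_found = 0
Entering loop: while l < right:
After iteration 1: l = 1, right = 4, num_found = 0
After iteration 2: l = 2, right = 3, num_found = 0
After iteration 3: l = 3, right = 2, num_found = 0
Loop ends.

Final answer: 0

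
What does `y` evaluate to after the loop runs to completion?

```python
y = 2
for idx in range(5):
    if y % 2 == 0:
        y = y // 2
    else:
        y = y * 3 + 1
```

Let's trace through this code step by step.

Initialize: y = 2
Entering loop: for idx in range(5):
After iteration 1: idx = 0, y = 1
After iteration 2: idx = 1, y = 4
After iteration 3: idx = 2, y = 2
After iteration 4: idx = 3, y = 1
After iteration 5: idx = 4, y = 4
Loop ends.

Final answer: 4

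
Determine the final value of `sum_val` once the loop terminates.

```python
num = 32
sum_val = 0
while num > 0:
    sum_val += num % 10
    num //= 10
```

Let's trace through this code step by step.

Initialize: num = 32
Initialize: sum_val = 0
Entering loop: while num > 0:
After iteration 1: num = 3, sum_val = 2
After iteration 2: num = 0, sum_val = 5
Loop ends.

Final answer: 5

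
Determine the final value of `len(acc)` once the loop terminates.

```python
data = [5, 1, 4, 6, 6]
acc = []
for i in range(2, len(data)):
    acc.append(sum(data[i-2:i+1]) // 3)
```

Let's trace through this code step by step.

Initialize: data = [5, 1, 4, 6, 6]
Initialize: acc = []
Entering loop: for i in range(2, len(data)):
After iteration 1: i = 2, acc = [3]
After iteration 2: i = 3, acc = [3, 3]
After iteration 3: i = 4, acc = [3, 3, 5]
Loop ends.
len(acc) = 3

Final answer: 3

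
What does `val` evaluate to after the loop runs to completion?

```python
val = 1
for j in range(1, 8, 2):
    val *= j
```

Let's trace through this code step by step.

Initialize: val = 1
Entering loop: for j in range(1, 8, 2):
After iteration 1: j = 1, val = 1
After iteration 2: j = 3, val = 3
After iteration 3: j = 5, val = 15
After iteration 4: j = 7, val = 105
Loop ends.

Final answer: 105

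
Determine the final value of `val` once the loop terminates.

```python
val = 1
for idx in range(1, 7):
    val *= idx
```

Let's trace through this code step by step.

Initialize: val = 1
Entering loop: for idx in range(1, 7):
After iteration 1: idx = 1, val = 1
After iteration 2: idx = 2, val = 2
After iteration 3: idx = 3, val = 6
After iteration 4: idx = 4, val = 24
After iteration 5: idx = 5, val = 120
After iteration 6: idx = 6, val = 720
Loop ends.

Final answer: 720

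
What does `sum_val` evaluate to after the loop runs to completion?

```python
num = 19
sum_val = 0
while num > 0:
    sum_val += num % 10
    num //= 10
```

Let's trace through this code step by step.

Initialize: num = 19
Initialize: sum_val = 0
Entering loop: while num > 0:
After iteration 1: num = 1, sum_val = 9
After iteration 2: num = 0, sum_val = 10
Loop ends.

Final answer: 10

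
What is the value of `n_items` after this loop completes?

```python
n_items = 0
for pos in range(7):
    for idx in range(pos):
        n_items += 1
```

Let's trace through this code step by step.

Initialize: n_items = 0
Entering loop: for pos in range(7):
After iteration 1: pos = 0, n_items = 0
After iteration 2: pos = 1, n_items = 1, idx = 0
After iteration 3: pos = 2, n_items = 3, idx = 1
After iteration 4: pos = 3, n_items = 6, idx = 2
After iteration 5: pos = 4, n_items = 10, idx = 3
After iteration 6: pos = 5, n_items = 15, idx = 4
After iteration 7: pos = 6, n_items = 21, idx = 5
Loop ends.

Final answer: 21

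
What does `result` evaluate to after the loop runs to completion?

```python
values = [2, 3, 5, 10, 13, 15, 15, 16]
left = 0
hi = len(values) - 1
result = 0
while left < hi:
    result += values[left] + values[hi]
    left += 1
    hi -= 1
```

Let's trace through this code step by step.

Initialize: values = [2, 3, 5, 10, 13, 15, 15, 16]
Initialize: left = 0
Initialize: hi = 7
Initialize: result = 0
Entering loop: while left < hi:
After iteration 1: left = 1, hi = 6, result = 18
After iteration 2: left = 2, hi = 5, result = 36
After iteration 3: left = 3, hi = 4, result = 56
After iteration 4: left = 4, hi = 3, result = 79
Loop ends.

Final answer: 79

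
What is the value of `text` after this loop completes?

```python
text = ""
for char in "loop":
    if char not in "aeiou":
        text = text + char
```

Let's trace through this code step by step.

Initialize: text = ''
Entering loop: for char in "loop":
After iteration 1: char = 'l', text = 'l'
After iteration 2: char = 'o', text = 'l'
After iteration 3: char = 'o', text = 'l'
After iteration 4: char = 'p', text = 'lp'
Loop ends.

Final answer: 'lp'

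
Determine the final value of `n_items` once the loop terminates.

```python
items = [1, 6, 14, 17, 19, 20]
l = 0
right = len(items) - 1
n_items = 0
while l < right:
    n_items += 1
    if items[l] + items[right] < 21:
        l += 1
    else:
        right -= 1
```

Let's trace through this code step by step.

Initialize: items = [1, 6, 14, 17, 19, 20]
Initialize: l = 0
Initialize: right = 5
Initialize: n_items = 0
Entering loop: while l < right:
After iteration 1: l = 0, right = 4, n_items = 1
After iteration 2: l = 1, right = 4, n_items = 2
After iteration 3: l = 1, right = 3, n_items = 3
After iteration 4: l = 1, right = 2, n_items = 4
After iteration 5: l = 2, right = 2, n_items = 5
Loop ends.

Final answer: 5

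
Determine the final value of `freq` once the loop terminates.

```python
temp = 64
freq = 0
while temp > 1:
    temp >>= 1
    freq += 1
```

Let's trace through this code step by step.

Initialize: temp = 64
Initialize: freq = 0
Entering loop: while temp > 1:
After iteration 1: temp = 32, freq = 1
After iteration 2: temp = 16, freq = 2
After iteration 3: temp = 8, freq = 3
After iteration 4: temp = 4, freq = 4
After iteration 5: temp = 2, freq = 5
After iteration 6: temp = 1, freq = 6
Loop ends.

Final answer: 6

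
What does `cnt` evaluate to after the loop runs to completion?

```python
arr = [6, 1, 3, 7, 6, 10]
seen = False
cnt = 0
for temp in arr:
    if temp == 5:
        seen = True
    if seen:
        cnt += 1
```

Let's trace through this code step by step.

Initialize: arr = [6, 1, 3, 7, 6, 10]
Initialize: seen = False
Initialize: cnt = 0
Entering loop: for temp in arr:
After iteration 1: temp = 6, cnt = 0
After iteration 2: temp = 1, cnt = 0
After iteration 3: temp = 3, cnt = 0
After iteration 4: temp = 7, cnt = 0
After iteration 5: temp = 6, cnt = 0
After iteration 6: temp = 10, cnt = 0
Loop ends.

Final answer: 0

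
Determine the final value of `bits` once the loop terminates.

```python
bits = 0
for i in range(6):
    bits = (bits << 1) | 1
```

Let's trace through this code step by step.

Initialize: bits = 0
Entering loop: for i in range(6):
After iteration 1: i = 0, bits = 1
After iteration 2: i = 1, bits = 3
After iteration 3: i = 2, bits = 7
After iteration 4: i = 3, bits = 15
After iteration 5: i = 4, bits = 31
After iteration 6: i = 5, bits = 63
Loop ends.

Final answer: 63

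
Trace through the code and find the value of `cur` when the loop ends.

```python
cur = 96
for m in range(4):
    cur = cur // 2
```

Let's trace through this code step by step.

Initialize: cur = 96
Entering loop: for m in range(4):
After iteration 1: m = 0, cur = 48
After iteration 2: m = 1, cur = 24
After iteration 3: m = 2, cur = 12
After iteration 4: m = 3, cur = 6
Loop ends.

Final answer: 6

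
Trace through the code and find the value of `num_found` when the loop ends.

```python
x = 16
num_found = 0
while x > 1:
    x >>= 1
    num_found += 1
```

Let's trace through this code step by step.

Initialize: x = 16
Initialize: num_found = 0
Entering loop: while x > 1:
After iteration 1: x = 8, num_found = 1
After iteration 2: x = 4, num_found = 2
After iteration 3: x = 2, num_found = 3
After iteration 4: x = 1, num_found = 4
Loop ends.

Final answer: 4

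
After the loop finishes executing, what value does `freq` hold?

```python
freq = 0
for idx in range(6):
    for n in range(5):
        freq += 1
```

Let's trace through this code step by step.

Initialize: freq = 0
Entering loop: for idx in range(6):
After iteration 1: idx = 0, freq = 5
After iteration 2: idx = 1, freq = 10
After iteration 3: idx = 2, freq = 15
After iteration 4: idx = 3, freq = 20
After iteration 5: idx = 4, freq = 25
After iteration 6: idx = 5, freq = 30
Loop ends.

Final answer: 30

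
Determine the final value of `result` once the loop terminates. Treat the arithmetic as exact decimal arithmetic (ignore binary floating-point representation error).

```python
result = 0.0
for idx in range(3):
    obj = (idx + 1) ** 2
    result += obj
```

Let's trace through this code step by step.

Initialize: result = 0.0
Entering loop: for idx in range(3):
After iteration 1: idx = 0, result = 1.0, obj = 1
After iteration 2: idx = 1, result = 5.0, obj = 4
After iteration 3: idx = 2, result = 14.0, obj = 9
Loop ends.

Final answer: 14.0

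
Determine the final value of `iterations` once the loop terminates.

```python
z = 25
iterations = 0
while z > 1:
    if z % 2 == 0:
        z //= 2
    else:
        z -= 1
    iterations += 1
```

Let's trace through this code step by step.

Initialize: z = 25
Initialize: iterations = 0
Entering loop: while z > 1:
After iteration 1: z = 24, iterations = 1
After iteration 2: z = 12, iterations = 2
After iteration 3: z = 6, iterations = 3
After iteration 4: z = 3, iterations = 4
After iteration 5: z = 2, iterations = 5
After iteration 6: z = 1, iterations = 6
Loop ends.

Final answer: 6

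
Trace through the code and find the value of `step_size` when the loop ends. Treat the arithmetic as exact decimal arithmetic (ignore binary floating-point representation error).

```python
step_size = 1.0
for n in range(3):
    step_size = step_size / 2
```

Let's trace through this code step by step.

Initialize: step_size = 1.0
Entering loop: for n in range(3):
After iteration 1: n = 0, step_size = 0.5
After iteration 2: n = 1, step_size = 0.25
After iteration 3: n = 2, step_size = 0.125
Loop ends.

Final answer: 0.125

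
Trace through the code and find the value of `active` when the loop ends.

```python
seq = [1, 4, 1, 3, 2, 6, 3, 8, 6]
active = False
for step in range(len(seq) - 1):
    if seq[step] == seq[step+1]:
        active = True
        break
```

Let's trace through this code step by step.

Initialize: seq = [1, 4, 1, 3, 2, 6, 3, 8, 6]
Initialize: active = False
Entering loop: for step in range(len(seq) - 1):
After iteration 1: step = 0, active = False
After iteration 2: step = 1, active = False
After iteration 3: step = 2, active = False
After iteration 4: step = 3, active = False
After iteration 5: step = 4, active = False
After iteration 6: step = 5, active = False
After iteration 7: step = 6, active = False
After iteration 8: step = 7, active = False
Loop ends.

Final answer: False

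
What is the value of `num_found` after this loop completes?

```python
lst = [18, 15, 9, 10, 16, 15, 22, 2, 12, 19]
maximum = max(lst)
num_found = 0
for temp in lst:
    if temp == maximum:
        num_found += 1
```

Let's trace through this code step by step.

Initialize: lst = [18, 15, 9, 10, 16, 15, 22, 2, 12, 19]
Initialize: maximum = 22
Initialize: num_found = 0
Entering loop: for temp in lst:
After iteration 1: temp = 18, num_found = 0
After iteration 2: temp = 15, num_found = 0
After iteration 3: temp = 9, num_found = 0
After iteration 4: temp = 10, num_found = 0
After iteration 5: temp = 16, num_found = 0
After iteration 6: temp = 15, num_found = 0
After iteration 7: temp = 22, num_found = 1
After iteration 8: temp = 2, num_found = 1
After iteration 9: temp = 12, num_found = 1
After iteration 10: temp = 19, num_found = 1
Loop ends.

Final answer: 1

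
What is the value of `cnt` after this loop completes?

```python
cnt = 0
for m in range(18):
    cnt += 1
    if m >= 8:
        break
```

Let's trace through this code step by step.

Initialize: cnt = 0
Entering loop: for m in range(18):
After iteration 1: m = 0, cnt = 1
After iteration 2: m = 1, cnt = 2
After iteration 3: m = 2, cnt = 3
After iteration 4: m = 3, cnt = 4
After iteration 5: m = 4, cnt = 5
After iteration 6: m = 5, cnt = 6
After iteration 7: m = 6, cnt = 7
After iteration 8: m = 7, cnt = 8
After iteration 9: m = 8, cnt = 9
Loop ends.

Final answer: 9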